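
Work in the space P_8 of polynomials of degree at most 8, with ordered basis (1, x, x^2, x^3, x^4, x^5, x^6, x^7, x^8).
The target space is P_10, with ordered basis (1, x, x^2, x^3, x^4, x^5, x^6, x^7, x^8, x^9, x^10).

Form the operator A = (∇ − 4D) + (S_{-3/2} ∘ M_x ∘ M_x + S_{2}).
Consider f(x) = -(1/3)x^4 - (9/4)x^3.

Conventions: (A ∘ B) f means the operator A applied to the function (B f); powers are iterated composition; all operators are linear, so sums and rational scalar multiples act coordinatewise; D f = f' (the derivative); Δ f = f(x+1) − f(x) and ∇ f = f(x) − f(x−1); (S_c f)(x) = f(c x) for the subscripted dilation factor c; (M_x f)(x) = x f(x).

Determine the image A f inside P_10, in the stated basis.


the image equals g(x) = -(243/64)x^6 + (2187/128)x^5 - (16/3)x^4 - 14x^3 + (89/4)x^2 + (65/12)x - 23/12

∇ f = -(4/3)x^3 - (19/4)x^2 + (65/12)x - 23/12
D f = -(4/3)x^3 - (27/4)x^2
(-4D) f = (16/3)x^3 + 27x^2
(∇ − 4D) f = 4x^3 + (89/4)x^2 + (65/12)x - 23/12
M_x f = -(1/3)x^5 - (9/4)x^4
M_x M_x f = -(1/3)x^6 - (9/4)x^5
S_{-3/2} M_x M_x f = -(243/64)x^6 + (2187/128)x^5
S_{2} f = -(16/3)x^4 - 18x^3
(S_{-3/2} ∘ M_x ∘ M_x + S_{2}) f = -(243/64)x^6 + (2187/128)x^5 - (16/3)x^4 - 18x^3
((∇ − 4D) + (S_{-3/2} ∘ M_x ∘ M_x + S_{2})) f = -(243/64)x^6 + (2187/128)x^5 - (16/3)x^4 - 14x^3 + (89/4)x^2 + (65/12)x - 23/12


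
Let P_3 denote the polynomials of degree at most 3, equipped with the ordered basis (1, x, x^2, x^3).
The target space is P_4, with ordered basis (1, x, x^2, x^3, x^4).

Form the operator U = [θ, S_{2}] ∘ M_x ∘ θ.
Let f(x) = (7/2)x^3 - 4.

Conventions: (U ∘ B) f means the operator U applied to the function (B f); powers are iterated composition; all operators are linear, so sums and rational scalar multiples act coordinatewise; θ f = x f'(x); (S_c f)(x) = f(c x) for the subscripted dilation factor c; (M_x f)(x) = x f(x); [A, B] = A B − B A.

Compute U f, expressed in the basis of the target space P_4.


θ f = (21/2)x^3
M_x θ f = (21/2)x^4
S_{2} (M_x ∘ θ) f = 168x^4
θ S_{2} (M_x ∘ θ) f = 672x^4
θ (M_x ∘ θ) f = 42x^4
S_{2} θ (M_x ∘ θ) f = 672x^4
[θ, S_{2}] (M_x ∘ θ) f = 0

the result is g(x) = 0


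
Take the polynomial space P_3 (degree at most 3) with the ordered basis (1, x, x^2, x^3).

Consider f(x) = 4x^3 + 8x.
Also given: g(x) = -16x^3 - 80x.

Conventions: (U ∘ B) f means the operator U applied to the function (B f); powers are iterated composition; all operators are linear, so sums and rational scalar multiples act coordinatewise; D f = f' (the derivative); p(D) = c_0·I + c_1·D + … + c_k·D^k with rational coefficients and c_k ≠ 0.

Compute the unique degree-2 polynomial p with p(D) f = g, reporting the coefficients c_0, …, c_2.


D^0 f = 4x^3 + 8x
D^1 f = 12x^2 + 8
D^2 f = 24x
matching coefficients of g against c_0 f + c_1 Df + … from the top degree down determines the c_i
solution: c_0 = -4, c_1 = 0, c_2 = -2

p(D) = -4·I − 2·D^2, i.e. c_0 = -4, c_1 = 0, c_2 = -2


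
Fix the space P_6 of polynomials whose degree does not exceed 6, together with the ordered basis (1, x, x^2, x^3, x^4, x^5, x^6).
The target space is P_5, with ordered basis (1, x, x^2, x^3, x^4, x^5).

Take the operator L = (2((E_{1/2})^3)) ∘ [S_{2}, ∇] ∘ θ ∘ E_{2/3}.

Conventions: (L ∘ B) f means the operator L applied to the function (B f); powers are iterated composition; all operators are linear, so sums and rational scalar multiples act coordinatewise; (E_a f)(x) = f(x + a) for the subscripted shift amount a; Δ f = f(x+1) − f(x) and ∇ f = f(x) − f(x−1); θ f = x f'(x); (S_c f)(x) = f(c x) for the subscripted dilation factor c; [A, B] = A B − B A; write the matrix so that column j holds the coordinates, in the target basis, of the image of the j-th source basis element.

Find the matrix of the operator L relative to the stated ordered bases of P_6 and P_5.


image of 1: 0
image of x: -2
image of x^2: -16x - 44/3
image of x^3: -72x^2 - 140x - 206/3
image of x^4: -256x^3 - 768x^2 - (2336/3)x - 7192/27
image of x^5: -800x^4 - (9760/3)x^3 - 5040x^2 - (95060/27)x - 75670/81
image of x^6: -2304x^5 - 11840x^4 - (74240/3)x^3 - (78800/3)x^2 - (381728/27)x - 249644/81
each image's coordinates form column j of the matrix

the matrix is [[0, -2, -44/3, -206/3, -7192/27, -75670/81, -249644/81]; [0, 0, -16, -140, -2336/3, -95060/27, -381728/27]; [0, 0, 0, -72, -768, -5040, -78800/3]; [0, 0, 0, 0, -256, -9760/3, -74240/3]; [0, 0, 0, 0, 0, -800, -11840]; [0, 0, 0, 0, 0, 0, -2304]] (rows listed top to bottom)


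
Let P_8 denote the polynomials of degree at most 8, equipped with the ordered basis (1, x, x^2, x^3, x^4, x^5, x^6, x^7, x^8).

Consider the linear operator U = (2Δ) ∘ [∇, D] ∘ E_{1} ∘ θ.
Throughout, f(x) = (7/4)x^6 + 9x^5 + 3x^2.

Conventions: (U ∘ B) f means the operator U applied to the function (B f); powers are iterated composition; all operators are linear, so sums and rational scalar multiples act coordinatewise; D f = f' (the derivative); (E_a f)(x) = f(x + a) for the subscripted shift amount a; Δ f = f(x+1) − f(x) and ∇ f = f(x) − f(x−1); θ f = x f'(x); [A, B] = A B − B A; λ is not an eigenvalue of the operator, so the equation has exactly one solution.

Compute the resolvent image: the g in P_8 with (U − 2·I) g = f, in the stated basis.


the result is g(x) = -(7/8)x^6 - (9/2)x^5 - (3/2)x^2

write g with unknown coordinates in the stated basis and equate coefficients in (U − 2·I) g = f
solving from the highest basis element down gives g = -(7/8)x^6 - (9/2)x^5 - (3/2)x^2
check: U g = 0
so U g − 2·g = (7/4)x^6 + 9x^5 + 3x^2 = f ✓


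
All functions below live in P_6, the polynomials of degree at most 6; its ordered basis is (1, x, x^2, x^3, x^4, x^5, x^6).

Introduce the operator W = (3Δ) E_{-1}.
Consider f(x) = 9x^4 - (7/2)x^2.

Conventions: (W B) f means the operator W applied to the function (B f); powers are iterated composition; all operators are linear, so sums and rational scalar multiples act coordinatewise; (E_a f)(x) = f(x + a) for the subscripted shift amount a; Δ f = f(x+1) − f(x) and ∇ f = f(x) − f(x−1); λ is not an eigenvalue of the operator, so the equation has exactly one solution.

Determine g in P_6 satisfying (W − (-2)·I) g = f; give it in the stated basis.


write g with unknown coordinates in the stated basis and equate coefficients in (W − (-2)·I) g = f
solving from the highest basis element down gives g = (9/2)x^4 - 27x^3 + (641/4)x^2 - (2517/4)x + 2463/2
check: W g = 54x^3 - 324x^2 + (2517/2)x - 2463
so W g − (-2)·g = 9x^4 - (7/2)x^2 = f ✓

the result is g(x) = (9/2)x^4 - 27x^3 + (641/4)x^2 - (2517/4)x + 2463/2


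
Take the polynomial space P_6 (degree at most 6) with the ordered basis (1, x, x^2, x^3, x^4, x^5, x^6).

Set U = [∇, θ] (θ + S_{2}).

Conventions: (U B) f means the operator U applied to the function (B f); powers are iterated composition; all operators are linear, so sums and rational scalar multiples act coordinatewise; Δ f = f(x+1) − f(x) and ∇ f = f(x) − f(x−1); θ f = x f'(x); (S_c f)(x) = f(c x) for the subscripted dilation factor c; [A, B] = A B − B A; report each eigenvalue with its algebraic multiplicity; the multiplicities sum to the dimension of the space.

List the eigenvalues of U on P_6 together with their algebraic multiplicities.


image of 1: 0
image of x: 3
image of x^2: 12x - 12
image of x^3: 33x^2 - 66x + 33
image of x^4: 80x^3 - 240x^2 + 240x - 80
image of x^5: 185x^4 - 740x^3 + 1110x^2 - 740x + 185
image of x^6: 420x^5 - 2100x^4 + 4200x^3 - 4200x^2 + 2100x - 420
the matrix is upper triangular; its diagonal is (0, 0, 0, 0, 0, 0, 0)
for a triangular matrix the eigenvalues are the diagonal entries, with algebraic multiplicity their repetition count

λ = 0 (multiplicity 7)


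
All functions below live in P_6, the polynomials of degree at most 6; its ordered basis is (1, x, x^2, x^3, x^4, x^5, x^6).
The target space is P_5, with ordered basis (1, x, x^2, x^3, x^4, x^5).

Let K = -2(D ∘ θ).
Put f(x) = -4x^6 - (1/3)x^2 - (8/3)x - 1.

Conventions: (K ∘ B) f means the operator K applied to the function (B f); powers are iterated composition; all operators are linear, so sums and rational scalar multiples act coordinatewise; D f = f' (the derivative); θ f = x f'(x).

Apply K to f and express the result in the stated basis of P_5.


the image equals g(x) = 288x^5 + (8/3)x + 16/3

θ f = -24x^6 - (2/3)x^2 - (8/3)x
D θ f = -144x^5 - (4/3)x - 8/3
(-2(D ∘ θ)) f = 288x^5 + (8/3)x + 16/3


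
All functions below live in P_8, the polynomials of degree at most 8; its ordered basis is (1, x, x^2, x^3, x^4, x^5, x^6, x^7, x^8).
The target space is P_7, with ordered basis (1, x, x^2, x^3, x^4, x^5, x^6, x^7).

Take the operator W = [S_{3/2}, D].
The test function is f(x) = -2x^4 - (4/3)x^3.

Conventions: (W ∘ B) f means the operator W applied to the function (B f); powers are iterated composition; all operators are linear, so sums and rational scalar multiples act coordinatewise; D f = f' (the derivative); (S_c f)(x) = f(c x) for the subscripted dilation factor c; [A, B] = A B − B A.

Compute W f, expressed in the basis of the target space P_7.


D f = -8x^3 - 4x^2
S_{3/2} D f = -27x^3 - 9x^2
S_{3/2} f = -(81/8)x^4 - (9/2)x^3
D S_{3/2} f = -(81/2)x^3 - (27/2)x^2
[S_{3/2}, D] f = (27/2)x^3 + (9/2)x^2

g(x) = (27/2)x^3 + (9/2)x^2


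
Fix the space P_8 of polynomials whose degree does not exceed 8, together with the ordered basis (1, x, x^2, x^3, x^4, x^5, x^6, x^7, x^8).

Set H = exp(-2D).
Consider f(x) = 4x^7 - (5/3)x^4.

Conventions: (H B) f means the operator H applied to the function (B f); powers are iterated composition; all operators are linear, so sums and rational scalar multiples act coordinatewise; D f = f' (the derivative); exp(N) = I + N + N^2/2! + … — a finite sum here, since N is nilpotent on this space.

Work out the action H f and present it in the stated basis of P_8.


order-1 term: -56x^6 + (40/3)x^3
order-2 term: 336x^5 - 40x^2
order-3 term: -1120x^4 + (160/3)x
order-4 term: 2240x^3 - 80/3
order-5 term: -2688x^2
order-6 term: 1792x
order-7 term: -512
the series for exp(-2D) f terminates at order 7
exp(-2D) f = 4x^7 - 56x^6 + 336x^5 - (3365/3)x^4 + (6760/3)x^3 - 2728x^2 + (5536/3)x - 1616/3

the image equals g(x) = 4x^7 - 56x^6 + 336x^5 - (3365/3)x^4 + (6760/3)x^3 - 2728x^2 + (5536/3)x - 1616/3


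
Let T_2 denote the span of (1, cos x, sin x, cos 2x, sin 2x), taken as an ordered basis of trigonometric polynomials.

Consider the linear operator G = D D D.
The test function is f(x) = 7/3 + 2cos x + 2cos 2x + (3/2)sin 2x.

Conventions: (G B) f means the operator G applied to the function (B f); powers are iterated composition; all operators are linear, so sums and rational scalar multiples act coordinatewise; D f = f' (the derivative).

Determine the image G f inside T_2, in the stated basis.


D f = -2sin x + 3cos 2x - 4sin 2x
D D f = -2cos x - 8cos 2x - 6sin 2x
D D D f = 2sin x - 12cos 2x + 16sin 2x

the image equals g(x) = 2sin x - 12cos 2x + 16sin 2x


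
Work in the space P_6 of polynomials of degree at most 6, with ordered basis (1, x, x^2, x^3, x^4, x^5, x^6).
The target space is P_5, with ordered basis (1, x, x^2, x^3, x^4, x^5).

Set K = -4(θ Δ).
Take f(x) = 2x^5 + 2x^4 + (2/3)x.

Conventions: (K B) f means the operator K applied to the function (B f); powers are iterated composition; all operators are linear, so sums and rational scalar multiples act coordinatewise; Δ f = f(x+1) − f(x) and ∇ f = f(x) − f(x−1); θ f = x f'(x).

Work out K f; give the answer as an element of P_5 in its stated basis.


the image equals g(x) = -160x^4 - 336x^3 - 256x^2 - 72x

Δ f = 10x^4 + 28x^3 + 32x^2 + 18x + 14/3
θ Δ f = 40x^4 + 84x^3 + 64x^2 + 18x
(-4(θ Δ)) f = -160x^4 - 336x^3 - 256x^2 - 72x


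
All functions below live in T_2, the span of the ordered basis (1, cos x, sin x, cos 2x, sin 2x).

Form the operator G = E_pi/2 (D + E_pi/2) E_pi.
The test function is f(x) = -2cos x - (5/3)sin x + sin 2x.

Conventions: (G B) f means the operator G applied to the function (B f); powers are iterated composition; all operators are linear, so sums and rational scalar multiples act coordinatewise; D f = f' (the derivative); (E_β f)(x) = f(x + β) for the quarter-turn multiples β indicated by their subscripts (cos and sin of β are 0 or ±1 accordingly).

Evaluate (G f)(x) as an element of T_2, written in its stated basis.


g(x) = -4cos x - (10/3)sin x - 2cos 2x + sin 2x

E_pi f = 2cos x + (5/3)sin x + sin 2x
D E_pi f = (5/3)cos x - 2sin x + 2cos 2x
E_pi/2 E_pi f = (5/3)cos x - 2sin x - sin 2x
(D + E_pi/2) E_pi f = (10/3)cos x - 4sin x + 2cos 2x - sin 2x
E_pi/2 (D + E_pi/2) E_pi f = -4cos x - (10/3)sin x - 2cos 2x + sin 2x


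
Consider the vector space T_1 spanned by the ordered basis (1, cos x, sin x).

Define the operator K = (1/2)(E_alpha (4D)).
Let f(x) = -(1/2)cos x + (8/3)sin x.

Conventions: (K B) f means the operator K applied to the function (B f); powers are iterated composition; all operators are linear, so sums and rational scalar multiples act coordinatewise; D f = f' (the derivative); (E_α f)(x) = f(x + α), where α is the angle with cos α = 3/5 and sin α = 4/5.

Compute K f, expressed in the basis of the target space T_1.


the image equals g(x) = 4cos x - (11/3)sin x

D f = (8/3)cos x + (1/2)sin x
(4D) f = (32/3)cos x + 2sin x
E_alpha (4D) f = 8cos x - (22/3)sin x
((1/2)(E_alpha (4D))) f = 4cos x - (11/3)sin x


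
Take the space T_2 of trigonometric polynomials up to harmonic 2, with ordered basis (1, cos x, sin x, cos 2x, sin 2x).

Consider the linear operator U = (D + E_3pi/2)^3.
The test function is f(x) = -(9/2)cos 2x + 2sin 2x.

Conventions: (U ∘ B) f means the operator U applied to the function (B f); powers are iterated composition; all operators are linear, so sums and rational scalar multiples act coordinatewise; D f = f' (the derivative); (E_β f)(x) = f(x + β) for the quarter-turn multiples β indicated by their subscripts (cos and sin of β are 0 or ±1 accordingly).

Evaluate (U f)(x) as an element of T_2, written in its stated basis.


D f = 4cos 2x + 9sin 2x
E_3pi/2 f = (9/2)cos 2x - 2sin 2x
(D + E_3pi/2) f = (17/2)cos 2x + 7sin 2x
D (D + E_3pi/2) f = 14cos 2x - 17sin 2x
E_3pi/2 (D + E_3pi/2) f = -(17/2)cos 2x - 7sin 2x
(D + E_3pi/2) (D + E_3pi/2) f = (11/2)cos 2x - 24sin 2x
D (D + E_3pi/2) (D + E_3pi/2) f = -48cos 2x - 11sin 2x
E_3pi/2 (D + E_3pi/2) (D + E_3pi/2) f = -(11/2)cos 2x + 24sin 2x
(D + E_3pi/2) (D + E_3pi/2) (D + E_3pi/2) f = -(107/2)cos 2x + 13sin 2x

g(x) = -(107/2)cos 2x + 13sin 2x


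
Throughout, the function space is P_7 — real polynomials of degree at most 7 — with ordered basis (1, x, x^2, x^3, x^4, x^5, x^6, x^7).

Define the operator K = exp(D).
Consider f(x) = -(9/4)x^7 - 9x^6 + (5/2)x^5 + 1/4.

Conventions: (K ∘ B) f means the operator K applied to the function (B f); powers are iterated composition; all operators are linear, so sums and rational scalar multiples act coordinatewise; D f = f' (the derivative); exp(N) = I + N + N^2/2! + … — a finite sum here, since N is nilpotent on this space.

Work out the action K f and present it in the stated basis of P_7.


the image equals g(x) = -(9/4)x^7 - (99/4)x^6 - (395/4)x^5 - (805/4)x^4 - (935/4)x^3 - (629/4)x^2 - (229/4)x - 17/2

order-1 term: -(63/4)x^6 - 54x^5 + (25/2)x^4
order-2 term: -(189/4)x^5 - 135x^4 + 25x^3
order-3 term: -(315/4)x^4 - 180x^3 + 25x^2
order-4 term: -(315/4)x^3 - 135x^2 + (25/2)x
order-5 term: -(189/4)x^2 - 54x + 5/2
order-6 term: -(63/4)x - 9
order-7 term: -9/4
the series for exp(D) f terminates at order 7
exp(D) f = -(9/4)x^7 - (99/4)x^6 - (395/4)x^5 - (805/4)x^4 - (935/4)x^3 - (629/4)x^2 - (229/4)x - 17/2


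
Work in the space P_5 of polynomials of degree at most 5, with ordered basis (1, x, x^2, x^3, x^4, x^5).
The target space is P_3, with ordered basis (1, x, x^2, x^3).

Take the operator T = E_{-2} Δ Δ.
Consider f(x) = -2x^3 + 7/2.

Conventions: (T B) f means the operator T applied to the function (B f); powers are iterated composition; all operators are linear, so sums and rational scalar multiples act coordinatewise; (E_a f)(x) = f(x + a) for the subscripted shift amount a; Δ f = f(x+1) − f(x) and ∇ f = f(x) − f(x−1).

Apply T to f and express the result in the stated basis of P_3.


Δ f = -6x^2 - 6x - 2
Δ Δ f = -12x - 12
E_{-2} Δ Δ f = -12x + 12

g(x) = -12x + 12


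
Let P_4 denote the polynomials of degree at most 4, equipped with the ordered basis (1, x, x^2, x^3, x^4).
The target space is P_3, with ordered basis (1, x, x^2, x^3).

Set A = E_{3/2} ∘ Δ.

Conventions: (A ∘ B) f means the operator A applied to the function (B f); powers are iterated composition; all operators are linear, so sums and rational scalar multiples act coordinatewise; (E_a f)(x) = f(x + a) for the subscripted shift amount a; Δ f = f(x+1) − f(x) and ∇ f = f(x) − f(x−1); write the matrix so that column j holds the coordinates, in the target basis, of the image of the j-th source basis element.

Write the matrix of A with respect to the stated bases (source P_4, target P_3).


image of 1: 0
image of x: 1
image of x^2: 2x + 4
image of x^3: 3x^2 + 12x + 49/4
image of x^4: 4x^3 + 24x^2 + 49x + 34
each image's coordinates form column j of the matrix

the matrix is [[0, 1, 4, 49/4, 34]; [0, 0, 2, 12, 49]; [0, 0, 0, 3, 24]; [0, 0, 0, 0, 4]] (rows listed top to bottom)


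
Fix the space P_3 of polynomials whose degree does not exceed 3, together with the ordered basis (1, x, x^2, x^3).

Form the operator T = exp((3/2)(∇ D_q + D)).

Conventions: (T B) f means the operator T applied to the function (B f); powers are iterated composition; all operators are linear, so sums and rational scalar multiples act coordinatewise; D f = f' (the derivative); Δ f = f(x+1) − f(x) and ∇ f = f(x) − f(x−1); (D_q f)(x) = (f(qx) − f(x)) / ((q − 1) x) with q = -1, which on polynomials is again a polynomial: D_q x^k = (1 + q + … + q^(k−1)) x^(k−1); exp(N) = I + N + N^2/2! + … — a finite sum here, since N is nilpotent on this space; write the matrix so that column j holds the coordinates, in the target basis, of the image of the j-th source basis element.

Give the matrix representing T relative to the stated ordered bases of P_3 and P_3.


image of 1: 1
image of x: x + 3/2
image of x^2: x^2 + 3x + 9/4
image of x^3: x^3 + (9/2)x^2 + (39/4)x + 33/8
each image's coordinates form column j of the matrix

the matrix is [[1, 3/2, 9/4, 33/8]; [0, 1, 3, 39/4]; [0, 0, 1, 9/2]; [0, 0, 0, 1]] (rows listed top to bottom)


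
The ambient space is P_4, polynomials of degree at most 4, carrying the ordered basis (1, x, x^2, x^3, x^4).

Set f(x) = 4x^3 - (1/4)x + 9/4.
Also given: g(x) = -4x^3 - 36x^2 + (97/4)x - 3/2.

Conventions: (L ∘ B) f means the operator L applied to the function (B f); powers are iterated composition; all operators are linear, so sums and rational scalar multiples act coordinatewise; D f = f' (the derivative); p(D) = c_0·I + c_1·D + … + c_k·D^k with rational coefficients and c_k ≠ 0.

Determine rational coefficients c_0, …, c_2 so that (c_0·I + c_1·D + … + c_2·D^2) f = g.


p(D) = -I − 3·D + D^2, i.e. c_0 = -1, c_1 = -3, c_2 = 1

D^0 f = 4x^3 - (1/4)x + 9/4
D^1 f = 12x^2 - 1/4
D^2 f = 24x
matching coefficients of g against c_0 f + c_1 Df + … from the top degree down determines the c_i
solution: c_0 = -1, c_1 = -3, c_2 = 1


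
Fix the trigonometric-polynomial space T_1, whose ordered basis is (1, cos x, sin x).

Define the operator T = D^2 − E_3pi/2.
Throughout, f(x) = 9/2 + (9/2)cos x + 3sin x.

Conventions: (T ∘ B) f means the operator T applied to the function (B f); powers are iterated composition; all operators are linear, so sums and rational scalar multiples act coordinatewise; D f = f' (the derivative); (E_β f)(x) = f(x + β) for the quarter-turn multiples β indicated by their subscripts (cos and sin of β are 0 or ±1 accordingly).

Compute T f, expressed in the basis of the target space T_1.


D f = 3cos x - (9/2)sin x
D D f = -(9/2)cos x - 3sin x
E_3pi/2 f = 9/2 - 3cos x + (9/2)sin x
(-E_3pi/2) f = -9/2 + 3cos x - (9/2)sin x
(D^2 − E_3pi/2) f = -9/2 - (3/2)cos x - (15/2)sin x

the result is g(x) = -9/2 - (3/2)cos x - (15/2)sin x


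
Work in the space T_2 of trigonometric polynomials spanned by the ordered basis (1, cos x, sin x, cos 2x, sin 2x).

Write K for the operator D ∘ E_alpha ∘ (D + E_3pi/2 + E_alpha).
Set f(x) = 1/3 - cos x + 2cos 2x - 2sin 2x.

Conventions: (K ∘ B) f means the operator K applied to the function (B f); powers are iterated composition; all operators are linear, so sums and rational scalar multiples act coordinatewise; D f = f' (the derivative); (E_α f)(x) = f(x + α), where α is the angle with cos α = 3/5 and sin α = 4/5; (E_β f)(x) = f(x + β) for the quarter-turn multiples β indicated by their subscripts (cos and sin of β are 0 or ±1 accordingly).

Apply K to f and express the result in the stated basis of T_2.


D f = sin x - 4cos 2x - 4sin 2x
E_3pi/2 f = 1/3 - sin x - 2cos 2x + 2sin 2x
E_alpha f = 1/3 - (3/5)cos x + (4/5)sin x - (62/25)cos 2x - (34/25)sin 2x
(D + E_3pi/2 + E_alpha) f = 2/3 - (3/5)cos x + (4/5)sin x - (212/25)cos 2x - (84/25)sin 2x
E_alpha (D + E_3pi/2 + E_alpha) f = 2/3 + (7/25)cos x + (24/25)sin x - (532/625)cos 2x + (5676/625)sin 2x
D (E_alpha ∘ (D + E_3pi/2 + E_alpha)) f = (24/25)cos x - (7/25)sin x + (11352/625)cos 2x + (1064/625)sin 2x

the result is g(x) = (24/25)cos x - (7/25)sin x + (11352/625)cos 2x + (1064/625)sin 2x


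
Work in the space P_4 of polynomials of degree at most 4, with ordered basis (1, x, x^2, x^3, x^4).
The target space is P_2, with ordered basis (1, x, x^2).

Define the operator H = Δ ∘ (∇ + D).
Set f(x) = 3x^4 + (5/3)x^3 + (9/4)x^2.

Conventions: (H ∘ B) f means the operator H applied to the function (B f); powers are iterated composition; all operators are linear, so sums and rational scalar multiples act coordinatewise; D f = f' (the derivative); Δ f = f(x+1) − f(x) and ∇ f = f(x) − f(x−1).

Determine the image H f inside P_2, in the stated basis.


the result is g(x) = 72x^2 + 56x + 32

∇ f = 12x^3 - 13x^2 + (23/2)x - 43/12
D f = 12x^3 + 5x^2 + (9/2)x
(∇ + D) f = 24x^3 - 8x^2 + 16x - 43/12
Δ (∇ + D) f = 72x^2 + 56x + 32


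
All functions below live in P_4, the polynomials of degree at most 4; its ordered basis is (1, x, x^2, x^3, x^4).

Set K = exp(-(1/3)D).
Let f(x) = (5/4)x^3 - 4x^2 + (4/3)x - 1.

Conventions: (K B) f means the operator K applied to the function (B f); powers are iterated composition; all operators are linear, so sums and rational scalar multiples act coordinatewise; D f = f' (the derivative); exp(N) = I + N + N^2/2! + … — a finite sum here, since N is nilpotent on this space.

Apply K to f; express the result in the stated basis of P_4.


order-1 term: -(5/4)x^2 + (8/3)x - 4/9
order-2 term: (5/12)x - 4/9
order-3 term: -5/108
the series for exp(-(1/3)D) f terminates at order 3
exp(-(1/3)D) f = (5/4)x^3 - (21/4)x^2 + (53/12)x - 209/108

g(x) = (5/4)x^3 - (21/4)x^2 + (53/12)x - 209/108


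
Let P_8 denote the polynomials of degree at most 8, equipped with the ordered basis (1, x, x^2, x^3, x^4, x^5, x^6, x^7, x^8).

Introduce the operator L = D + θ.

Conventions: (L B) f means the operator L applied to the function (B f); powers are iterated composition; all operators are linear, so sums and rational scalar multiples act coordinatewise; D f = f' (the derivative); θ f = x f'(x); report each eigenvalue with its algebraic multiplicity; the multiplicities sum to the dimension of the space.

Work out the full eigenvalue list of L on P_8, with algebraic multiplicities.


image of 1: 0
image of x: x + 1
image of x^2: 2x^2 + 2x
image of x^3: 3x^3 + 3x^2
image of x^4: 4x^4 + 4x^3
image of x^5: 5x^5 + 5x^4
image of x^6: 6x^6 + 6x^5
image of x^7: 7x^7 + 7x^6
image of x^8: 8x^8 + 8x^7
the matrix is upper triangular; its diagonal is (0, 1, 2, 3, 4, 5, 6, 7, 8)
for a triangular matrix the eigenvalues are the diagonal entries, with algebraic multiplicity their repetition count

λ = 0 (multiplicity 1), λ = 1 (multiplicity 1), λ = 2 (multiplicity 1), λ = 3 (multiplicity 1), λ = 4 (multiplicity 1), λ = 5 (multiplicity 1), λ = 6 (multiplicity 1), λ = 7 (multiplicity 1), λ = 8 (multiplicity 1)


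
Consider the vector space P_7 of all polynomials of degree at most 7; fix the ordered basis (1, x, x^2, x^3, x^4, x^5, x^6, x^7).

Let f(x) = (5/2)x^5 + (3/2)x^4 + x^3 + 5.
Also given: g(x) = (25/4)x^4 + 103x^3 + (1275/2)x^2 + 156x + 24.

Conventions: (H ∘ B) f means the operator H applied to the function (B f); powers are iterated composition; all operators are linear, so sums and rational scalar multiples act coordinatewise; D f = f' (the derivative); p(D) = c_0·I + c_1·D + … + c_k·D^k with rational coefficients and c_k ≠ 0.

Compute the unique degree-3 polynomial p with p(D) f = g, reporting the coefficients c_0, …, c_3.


D^0 f = (5/2)x^5 + (3/2)x^4 + x^3 + 5
D^1 f = (25/2)x^4 + 6x^3 + 3x^2
D^2 f = 50x^3 + 18x^2 + 6x
D^3 f = 150x^2 + 36x + 6
matching coefficients of g against c_0 f + c_1 Df + … from the top degree down determines the c_i
solution: c_0 = 0, c_1 = 1/2, c_2 = 2, c_3 = 4

p(D) = (1/2)·D + 2·D^2 + 4·D^3, i.e. c_0 = 0, c_1 = 1/2, c_2 = 2, c_3 = 4


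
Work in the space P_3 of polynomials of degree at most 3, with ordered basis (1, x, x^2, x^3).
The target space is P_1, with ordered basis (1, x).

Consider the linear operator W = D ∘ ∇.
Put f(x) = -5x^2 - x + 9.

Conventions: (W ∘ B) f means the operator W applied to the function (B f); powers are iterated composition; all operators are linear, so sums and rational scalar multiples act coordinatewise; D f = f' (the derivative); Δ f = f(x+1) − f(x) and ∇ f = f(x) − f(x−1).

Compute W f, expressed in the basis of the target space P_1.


∇ f = -10x + 4
D ∇ f = -10

the result is g(x) = -10


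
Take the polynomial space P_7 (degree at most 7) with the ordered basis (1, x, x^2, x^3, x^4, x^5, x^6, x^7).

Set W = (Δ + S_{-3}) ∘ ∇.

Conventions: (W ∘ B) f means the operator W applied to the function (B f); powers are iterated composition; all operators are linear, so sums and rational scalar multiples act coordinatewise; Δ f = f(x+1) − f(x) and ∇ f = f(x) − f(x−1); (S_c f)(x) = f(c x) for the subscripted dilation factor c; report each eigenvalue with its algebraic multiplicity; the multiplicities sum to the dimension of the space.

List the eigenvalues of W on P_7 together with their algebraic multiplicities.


image of 1: 0
image of x: 1
image of x^2: -6x + 1
image of x^3: 27x^2 + 15x + 1
image of x^4: -108x^3 - 42x^2 - 12x + 1
image of x^5: 405x^4 + 290x^3 + 90x^2 + 25x + 1
image of x^6: -1458x^5 - 1185x^4 - 540x^3 - 105x^2 - 18x + 1
image of x^7: 5103x^6 + 5145x^5 + 2835x^4 + 1015x^3 + 189x^2 + 35x + 1
the matrix is upper triangular; its diagonal is (0, 0, 0, 0, 0, 0, 0, 0)
for a triangular matrix the eigenvalues are the diagonal entries, with algebraic multiplicity their repetition count

λ = 0 (multiplicity 8)


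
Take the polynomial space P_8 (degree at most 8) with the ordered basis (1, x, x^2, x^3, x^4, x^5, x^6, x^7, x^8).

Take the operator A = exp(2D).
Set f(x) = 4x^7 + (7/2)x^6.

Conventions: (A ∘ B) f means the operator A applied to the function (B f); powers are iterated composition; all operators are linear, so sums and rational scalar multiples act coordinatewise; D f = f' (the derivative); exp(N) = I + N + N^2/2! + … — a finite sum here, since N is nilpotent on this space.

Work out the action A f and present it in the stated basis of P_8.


the image equals g(x) = 4x^7 + (119/2)x^6 + 378x^5 + 1330x^4 + 2800x^3 + 3528x^2 + 2464x + 736

order-1 term: 56x^6 + 42x^5
order-2 term: 336x^5 + 210x^4
order-3 term: 1120x^4 + 560x^3
order-4 term: 2240x^3 + 840x^2
order-5 term: 2688x^2 + 672x
order-6 term: 1792x + 224
order-7 term: 512
the series for exp(2D) f terminates at order 7
exp(2D) f = 4x^7 + (119/2)x^6 + 378x^5 + 1330x^4 + 2800x^3 + 3528x^2 + 2464x + 736


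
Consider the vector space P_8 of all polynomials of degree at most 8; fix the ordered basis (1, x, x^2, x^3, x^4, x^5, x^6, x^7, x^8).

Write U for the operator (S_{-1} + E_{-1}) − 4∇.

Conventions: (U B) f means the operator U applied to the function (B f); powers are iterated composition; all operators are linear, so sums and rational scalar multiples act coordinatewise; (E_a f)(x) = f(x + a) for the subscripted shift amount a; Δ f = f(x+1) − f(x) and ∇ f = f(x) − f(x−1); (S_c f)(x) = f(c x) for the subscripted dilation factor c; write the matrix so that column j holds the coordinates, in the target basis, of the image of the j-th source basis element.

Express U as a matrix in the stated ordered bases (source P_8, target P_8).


image of 1: 2
image of x: -5
image of x^2: 2x^2 - 10x + 5
image of x^3: -15x^2 + 15x - 5
image of x^4: 2x^4 - 20x^3 + 30x^2 - 20x + 5
image of x^5: -25x^4 + 50x^3 - 50x^2 + 25x - 5
image of x^6: 2x^6 - 30x^5 + 75x^4 - 100x^3 + 75x^2 - 30x + 5
image of x^7: -35x^6 + 105x^5 - 175x^4 + 175x^3 - 105x^2 + 35x - 5
image of x^8: 2x^8 - 40x^7 + 140x^6 - 280x^5 + 350x^4 - 280x^3 + 140x^2 - 40x + 5
each image's coordinates form column j of the matrix

the matrix is [[2, -5, 5, -5, 5, -5, 5, -5, 5]; [0, 0, -10, 15, -20, 25, -30, 35, -40]; [0, 0, 2, -15, 30, -50, 75, -105, 140]; [0, 0, 0, 0, -20, 50, -100, 175, -280]; [0, 0, 0, 0, 2, -25, 75, -175, 350]; [0, 0, 0, 0, 0, 0, -30, 105, -280]; [0, 0, 0, 0, 0, 0, 2, -35, 140]; [0, 0, 0, 0, 0, 0, 0, 0, -40]; [0, 0, 0, 0, 0, 0, 0, 0, 2]] (rows listed top to bottom)


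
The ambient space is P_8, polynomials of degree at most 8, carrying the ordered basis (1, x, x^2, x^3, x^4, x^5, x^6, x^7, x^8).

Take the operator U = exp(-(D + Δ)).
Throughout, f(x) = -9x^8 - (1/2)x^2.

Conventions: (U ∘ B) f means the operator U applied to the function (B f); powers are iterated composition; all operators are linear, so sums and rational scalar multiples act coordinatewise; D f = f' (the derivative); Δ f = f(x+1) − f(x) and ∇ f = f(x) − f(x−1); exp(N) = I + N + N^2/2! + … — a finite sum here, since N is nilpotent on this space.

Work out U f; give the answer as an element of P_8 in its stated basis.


the image equals g(x) = -9x^8 + 144x^7 - 756x^6 + 1512x^5 - 1260x^4 + 1512x^3 - (2521/2)x^2 - 286x - 93/2

order-1 term: 144x^7 + 252x^6 + 504x^5 + 630x^4 + 504x^3 + 252x^2 + 74x + 19/2
order-2 term: -1008x^6 - 3024x^5 - 6930x^4 - 10080x^3 - 9324x^2 - 5040x - 1217
order-3 term: 4032x^5 + 15120x^4 + 35280x^3 + 49140x^2 + 38808x + 13482
order-4 term: -10080x^4 - 40320x^3 - 85680x^2 - 95760x - 45297
order-5 term: 16128x^3 + 60480x^2 + 100800x + 65520
order-6 term: -16128x^2 - 48384x - 46368
order-7 term: 9216x + 16128
order-8 term: -2304
the series for exp(-(D + Δ)) f terminates at order 8
exp(-(D + Δ)) f = -9x^8 + 144x^7 - 756x^6 + 1512x^5 - 1260x^4 + 1512x^3 - (2521/2)x^2 - 286x - 93/2


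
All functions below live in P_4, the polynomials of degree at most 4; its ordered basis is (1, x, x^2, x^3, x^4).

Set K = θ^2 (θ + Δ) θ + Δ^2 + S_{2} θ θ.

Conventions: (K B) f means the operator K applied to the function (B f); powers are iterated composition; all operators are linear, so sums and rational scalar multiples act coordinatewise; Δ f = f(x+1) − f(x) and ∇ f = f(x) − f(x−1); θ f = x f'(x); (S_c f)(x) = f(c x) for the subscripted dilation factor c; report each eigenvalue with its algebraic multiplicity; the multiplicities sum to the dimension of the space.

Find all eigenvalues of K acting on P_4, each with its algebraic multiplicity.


image of 1: 0
image of x: 3x
image of x^2: 32x^2 + 4x + 2
image of x^3: 153x^3 + 36x^2 + 15x + 6
image of x^4: 512x^4 + 144x^3 + 108x^2 + 40x + 14
the matrix is upper triangular; its diagonal is (0, 3, 32, 153, 512)
for a triangular matrix the eigenvalues are the diagonal entries, with algebraic multiplicity their repetition count

λ = 0 (multiplicity 1), λ = 3 (multiplicity 1), λ = 32 (multiplicity 1), λ = 153 (multiplicity 1), λ = 512 (multiplicity 1)


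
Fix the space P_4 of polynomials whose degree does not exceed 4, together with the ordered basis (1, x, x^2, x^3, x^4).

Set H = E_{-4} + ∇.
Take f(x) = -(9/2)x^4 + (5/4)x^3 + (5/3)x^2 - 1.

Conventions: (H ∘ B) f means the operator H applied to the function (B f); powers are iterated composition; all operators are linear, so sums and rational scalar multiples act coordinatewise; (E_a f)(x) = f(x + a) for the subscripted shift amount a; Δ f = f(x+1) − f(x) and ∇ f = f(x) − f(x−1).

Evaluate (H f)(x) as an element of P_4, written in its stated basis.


the result is g(x) = -(9/2)x^4 + (221/4)x^3 - (4975/12)x^2 + (4721/4)x - 4809/4

E_{-4} f = -(9/2)x^4 + (293/4)x^3 - (1336/3)x^2 + (3596/3)x - 3619/3
∇ f = -18x^3 + (123/4)x^2 - (221/12)x + 49/12
(E_{-4} + ∇) f = -(9/2)x^4 + (221/4)x^3 - (4975/12)x^2 + (4721/4)x - 4809/4


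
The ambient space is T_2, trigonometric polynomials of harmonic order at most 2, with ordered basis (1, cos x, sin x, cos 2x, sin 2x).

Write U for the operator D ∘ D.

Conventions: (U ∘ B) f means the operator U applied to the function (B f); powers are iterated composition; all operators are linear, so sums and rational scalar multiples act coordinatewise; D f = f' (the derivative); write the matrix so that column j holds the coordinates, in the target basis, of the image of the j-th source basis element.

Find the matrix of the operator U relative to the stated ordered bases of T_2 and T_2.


image of 1: 0
image of cos x: -cos x
image of sin x: -sin x
image of cos 2x: -4cos 2x
image of sin 2x: -4sin 2x
each image's coordinates form column j of the matrix

the matrix is [[0, 0, 0, 0, 0]; [0, -1, 0, 0, 0]; [0, 0, -1, 0, 0]; [0, 0, 0, -4, 0]; [0, 0, 0, 0, -4]] (rows listed top to bottom)


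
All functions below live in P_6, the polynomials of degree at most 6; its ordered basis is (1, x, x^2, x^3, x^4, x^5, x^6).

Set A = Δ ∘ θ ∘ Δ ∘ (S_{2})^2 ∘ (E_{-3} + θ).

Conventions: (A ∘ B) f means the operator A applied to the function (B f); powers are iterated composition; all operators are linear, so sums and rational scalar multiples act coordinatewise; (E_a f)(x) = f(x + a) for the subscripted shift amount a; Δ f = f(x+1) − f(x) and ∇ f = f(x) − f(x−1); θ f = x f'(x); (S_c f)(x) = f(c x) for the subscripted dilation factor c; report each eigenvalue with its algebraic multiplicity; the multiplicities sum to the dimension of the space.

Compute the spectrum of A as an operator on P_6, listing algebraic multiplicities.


λ = 0 (multiplicity 7)

image of 1: 0
image of x: 0
image of x^2: 96
image of x^3: 3072x + 2016
image of x^4: 46080x^2 + 67584x + 30656
image of x^5: 491520x^3 + 1152000x^2 + 1128960x + 396480
image of x^6: 4300800x^4 + 14008320x^3 + 21457920x^2 + 15851520x + 4646112
the matrix is upper triangular; its diagonal is (0, 0, 0, 0, 0, 0, 0)
for a triangular matrix the eigenvalues are the diagonal entries, with algebraic multiplicity their repetition count


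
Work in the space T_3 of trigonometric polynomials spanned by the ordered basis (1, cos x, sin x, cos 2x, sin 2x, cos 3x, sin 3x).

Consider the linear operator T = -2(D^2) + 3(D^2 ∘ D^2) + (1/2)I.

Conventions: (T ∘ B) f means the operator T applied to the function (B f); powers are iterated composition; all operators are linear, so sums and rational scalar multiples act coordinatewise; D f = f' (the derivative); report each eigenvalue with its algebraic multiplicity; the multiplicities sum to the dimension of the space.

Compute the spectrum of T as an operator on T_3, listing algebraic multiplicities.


image of 1: 1/2
image of cos x: (11/2)cos x
image of sin x: (11/2)sin x
image of cos 2x: (113/2)cos 2x
image of sin 2x: (113/2)sin 2x
image of cos 3x: (523/2)cos 3x
image of sin 3x: (523/2)sin 3x
the matrix is diagonal; its diagonal is (1/2, 11/2, 11/2, 113/2, 113/2, 523/2, 523/2)
for a triangular matrix the eigenvalues are the diagonal entries, with algebraic multiplicity their repetition count

λ = 1/2 (multiplicity 1), λ = 11/2 (multiplicity 2), λ = 113/2 (multiplicity 2), λ = 523/2 (multiplicity 2)


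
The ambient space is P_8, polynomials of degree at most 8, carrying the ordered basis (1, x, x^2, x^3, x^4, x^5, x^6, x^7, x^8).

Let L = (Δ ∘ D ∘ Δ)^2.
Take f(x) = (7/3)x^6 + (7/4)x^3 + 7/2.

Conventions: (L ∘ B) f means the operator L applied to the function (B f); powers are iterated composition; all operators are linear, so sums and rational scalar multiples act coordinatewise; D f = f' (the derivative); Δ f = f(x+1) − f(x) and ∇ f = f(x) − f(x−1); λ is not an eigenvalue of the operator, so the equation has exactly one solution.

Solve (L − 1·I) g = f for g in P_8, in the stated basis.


write g with unknown coordinates in the stated basis and equate coefficients in (L − 1·I) g = f
solving from the highest basis element down gives g = -(7/3)x^6 - (7/4)x^3 - 3367/2
check: L g = -1680
so L g − 1·g = (7/3)x^6 + (7/4)x^3 + 7/2 = f ✓

g(x) = -(7/3)x^6 - (7/4)x^3 - 3367/2


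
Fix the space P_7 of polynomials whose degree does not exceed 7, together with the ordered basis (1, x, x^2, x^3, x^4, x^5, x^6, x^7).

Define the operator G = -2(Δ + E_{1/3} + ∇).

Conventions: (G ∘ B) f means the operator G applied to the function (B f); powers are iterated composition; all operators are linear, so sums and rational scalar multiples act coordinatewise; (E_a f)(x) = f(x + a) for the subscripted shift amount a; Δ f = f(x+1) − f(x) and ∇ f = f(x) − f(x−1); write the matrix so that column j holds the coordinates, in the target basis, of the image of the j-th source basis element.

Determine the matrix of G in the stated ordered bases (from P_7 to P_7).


image of 1: -2
image of x: -2x - 14/3
image of x^2: -2x^2 - (28/3)x - 2/9
image of x^3: -2x^3 - 14x^2 - (2/3)x - 110/27
image of x^4: -2x^4 - (56/3)x^3 - (4/3)x^2 - (440/27)x - 2/81
image of x^5: -2x^5 - (70/3)x^4 - (20/9)x^3 - (1100/27)x^2 - (10/81)x - 974/243
image of x^6: -2x^6 - 28x^5 - (10/3)x^4 - (2200/27)x^3 - (10/27)x^2 - (1948/81)x - 2/729
image of x^7: -2x^7 - (98/3)x^6 - (14/3)x^5 - (3850/27)x^4 - (70/81)x^3 - (6818/81)x^2 - (14/729)x - 8750/2187
each image's coordinates form column j of the matrix

the matrix is [[-2, -14/3, -2/9, -110/27, -2/81, -974/243, -2/729, -8750/2187]; [0, -2, -28/3, -2/3, -440/27, -10/81, -1948/81, -14/729]; [0, 0, -2, -14, -4/3, -1100/27, -10/27, -6818/81]; [0, 0, 0, -2, -56/3, -20/9, -2200/27, -70/81]; [0, 0, 0, 0, -2, -70/3, -10/3, -3850/27]; [0, 0, 0, 0, 0, -2, -28, -14/3]; [0, 0, 0, 0, 0, 0, -2, -98/3]; [0, 0, 0, 0, 0, 0, 0, -2]] (rows listed top to bottom)


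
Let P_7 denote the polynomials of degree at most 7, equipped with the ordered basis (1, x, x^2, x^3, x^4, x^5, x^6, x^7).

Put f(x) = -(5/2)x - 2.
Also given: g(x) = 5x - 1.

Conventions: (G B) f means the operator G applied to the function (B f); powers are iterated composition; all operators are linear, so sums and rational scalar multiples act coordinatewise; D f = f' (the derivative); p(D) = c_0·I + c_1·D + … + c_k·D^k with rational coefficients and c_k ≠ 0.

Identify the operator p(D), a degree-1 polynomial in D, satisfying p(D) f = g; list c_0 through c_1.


D^0 f = -(5/2)x - 2
D^1 f = -5/2
matching coefficients of g against c_0 f + c_1 Df + … from the top degree down determines the c_i
solution: c_0 = -2, c_1 = 2

c_0 = -2, c_1 = 2


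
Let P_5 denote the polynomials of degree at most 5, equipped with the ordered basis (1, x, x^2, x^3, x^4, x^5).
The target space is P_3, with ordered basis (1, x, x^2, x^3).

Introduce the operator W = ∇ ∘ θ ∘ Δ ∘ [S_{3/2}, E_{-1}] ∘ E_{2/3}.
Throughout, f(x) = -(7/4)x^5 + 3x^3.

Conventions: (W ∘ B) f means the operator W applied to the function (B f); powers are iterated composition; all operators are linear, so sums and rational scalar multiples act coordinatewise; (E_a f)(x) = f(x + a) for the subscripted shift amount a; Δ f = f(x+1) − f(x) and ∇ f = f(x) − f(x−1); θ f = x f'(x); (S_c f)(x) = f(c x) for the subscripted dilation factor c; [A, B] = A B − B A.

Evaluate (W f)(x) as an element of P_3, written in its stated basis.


the image equals g(x) = -(25515/32)x^2 + (21735/32)x - 13719/64

E_{2/3} f = -(7/4)x^5 - (35/6)x^4 - (43/9)x^3 + (22/27)x^2 + (184/81)x + 160/243
E_{-1} E_{2/3} f = -(7/4)x^5 + (35/12)x^4 + (19/18)x^3 - (127/54)x^2 + (289/324)x - 101/972
S_{3/2} E_{-1} E_{2/3} f = -(1701/128)x^5 + (945/64)x^4 + (57/16)x^3 - (127/24)x^2 + (289/216)x - 101/972
S_{3/2} E_{2/3} f = -(1701/128)x^5 - (945/32)x^4 - (129/8)x^3 + (11/6)x^2 + (92/27)x + 160/243
E_{-1} S_{3/2} E_{2/3} f = -(1701/128)x^5 + (4725/128)x^4 - (1977/64)x^3 + (1135/192)x^2 + (10525/3456)x - 32125/31104
[S_{3/2}, E_{-1}] E_{2/3} f = -(2835/128)x^4 + (2205/64)x^3 - (717/64)x^2 - (1967/1152)x + 9631/10368
Δ [S_{3/2}, E_{-1}] E_{2/3} f = -(2835/32)x^3 - (945/32)x^2 - (489/64)x - 349/576
θ Δ [S_{3/2}, E_{-1}] E_{2/3} f = -(8505/32)x^3 - (945/16)x^2 - (489/64)x
∇ θ Δ [S_{3/2}, E_{-1}] E_{2/3} f = -(25515/32)x^2 + (21735/32)x - 13719/64
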